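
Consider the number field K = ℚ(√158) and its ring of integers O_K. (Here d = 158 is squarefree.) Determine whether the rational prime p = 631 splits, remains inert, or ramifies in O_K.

splits completely

Since 158 ≢ 1 mod 4, the ring of integers is ℤ[√158] with discriminant 4·158 = 632.
Since gcd(631, 632) = 1 the prime 631 does not ramify.
Legendre symbol by Euler's criterion: (158/631) ≡ 158^315 ≡ 1 (mod 631), i.e. (158/631) = 1.
Legendre symbol 1 ⇒ 631 is split.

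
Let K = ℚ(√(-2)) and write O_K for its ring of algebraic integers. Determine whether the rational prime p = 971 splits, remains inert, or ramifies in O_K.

d = -2 ≡ 2 (mod 4), so O_K = ℤ[√-2] and disc(K) = 4d = -8.
Since gcd(971, -8) = 1 the prime 971 does not ramify.
Compute (-2/971) via Euler: 969^((971-1)/2) mod 971 = 1, so (-2/971) = 1.
Legendre symbol 1 ⇒ 971 is split.

split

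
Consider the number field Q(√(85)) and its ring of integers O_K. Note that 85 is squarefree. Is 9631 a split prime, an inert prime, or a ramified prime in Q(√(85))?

splits completely

85 mod 4 = 1, hence disc K = 85 and O_K = ℤ[(1+√85)/2].
disc(K) = 85 is not divisible by 9631; 9631 is unramified.
(85/9631) = 85^4815 mod 9631 = 1, giving Legendre symbol 1.
(85/9631) = 1, so 9631 splits.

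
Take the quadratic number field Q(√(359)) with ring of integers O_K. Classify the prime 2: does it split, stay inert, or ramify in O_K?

ramified

Since 359 ≢ 1 mod 4, the ring of integers is ℤ[√359] with discriminant 4·359 = 1436.
Ramification test: 2 | 1436. The prime 2 ramifies in K.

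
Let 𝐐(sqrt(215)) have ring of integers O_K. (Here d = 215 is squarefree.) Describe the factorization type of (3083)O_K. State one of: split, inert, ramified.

3083 remains inert

d = 215 ≡ 3 (mod 4), so O_K = ℤ[√215] and disc(K) = 4d = 860.
3083 ∤ 860, so 3083 is unramified.
Euler's criterion: 215^1541 mod 3083 = 3082. Thus (215|3083) = -1.
d is a non-residue mod p, hence 3083 remains inert in O_K.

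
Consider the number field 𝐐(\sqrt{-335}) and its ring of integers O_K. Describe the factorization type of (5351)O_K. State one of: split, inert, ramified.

Since -335 ≡ 1 mod 4, the ring of integers is ℤ[(1+√-335)/2] with discriminant -335.
5351 ∤ -335, so 5351 is unramified.
(-335/5351) = 5016^2675 mod 5351 = 5350, giving Legendre symbol -1.
Legendre symbol -1 ⇒ 5351 is inert.

inert — (5351) stays prime in O_K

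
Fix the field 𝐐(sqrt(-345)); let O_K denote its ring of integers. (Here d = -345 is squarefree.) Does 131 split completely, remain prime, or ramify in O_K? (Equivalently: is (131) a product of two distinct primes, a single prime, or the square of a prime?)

-345 mod 4 = 3, hence disc K = 4·(-345) = -1380 and O_K = ℤ[√-345].
Since gcd(131, -1380) = 1 the prime 131 does not ramify.
Legendre symbol by Euler's criterion: (-345/131) ≡ (-345)^65 ≡ 1 (mod 131), i.e. (-345/131) = 1.
d is a quadratic residue mod p, hence 131 splits in O_K.

p splits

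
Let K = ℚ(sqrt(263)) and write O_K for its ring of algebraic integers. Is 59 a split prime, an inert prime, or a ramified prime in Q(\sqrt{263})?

split — (59) = 𝔭₁𝔭₂ with 𝔭₁ ≠ 𝔭₂

263 mod 4 = 3, hence disc K = 4·263 = 1052 and O_K = ℤ[√263].
59 ∤ 1052, so 59 is unramified.
(263/59) = 27^29 mod 59 = 1, giving Legendre symbol 1.
Legendre symbol 1 ⇒ 59 is split.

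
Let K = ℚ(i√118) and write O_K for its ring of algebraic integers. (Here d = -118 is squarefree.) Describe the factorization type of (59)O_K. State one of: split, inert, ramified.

ramified

d = -118 ≡ 2 (mod 4), so O_K = ℤ[√-118] and disc(K) = 4d = -472.
Ramification test: 59 | -472. The prime 59 ramifies in K.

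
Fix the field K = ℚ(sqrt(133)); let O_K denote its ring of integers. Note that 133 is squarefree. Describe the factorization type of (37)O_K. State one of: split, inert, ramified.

p is inert

133 mod 4 = 1, hence disc K = 133 and O_K = ℤ[(1+√133)/2].
37 ∤ 133, so 37 is unramified.
(133/37) = 22^18 mod 37 = 36, giving Legendre symbol -1.
Legendre symbol -1 ⇒ 37 is inert.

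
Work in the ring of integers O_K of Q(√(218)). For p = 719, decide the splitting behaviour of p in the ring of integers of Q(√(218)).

d = 218 ≡ 2 (mod 4), so O_K = ℤ[√218] and disc(K) = 4d = 872.
719 ∤ 872, so 719 is unramified.
Legendre symbol by Euler's criterion: (218/719) ≡ 218^359 ≡ 718 (mod 719), i.e. (218/719) = -1.
Legendre symbol -1 ⇒ 719 is inert.

inert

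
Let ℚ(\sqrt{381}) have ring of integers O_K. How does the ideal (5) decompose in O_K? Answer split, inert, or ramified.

split — (5) = 𝔭₁𝔭₂ with 𝔭₁ ≠ 𝔭₂

Since 381 ≡ 1 mod 4, the ring of integers is ℤ[(1+√381)/2] with discriminant 381.
disc(K) = 381 is not divisible by 5; 5 is unramified.
Compute (381/5) via Euler: 1^((5-1)/2) mod 5 = 1, so (381/5) = 1.
Legendre symbol 1 ⇒ 5 is split.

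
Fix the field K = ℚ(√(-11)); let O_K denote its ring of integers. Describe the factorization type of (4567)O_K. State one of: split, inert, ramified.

Since -11 ≡ 1 mod 4, the ring of integers is ℤ[(1+√-11)/2] with discriminant -11.
4567 ∤ -11, so 4567 is unramified.
Compute (-11/4567) via Euler: 4556^((4567-1)/2) mod 4567 = 4566, so (-11/4567) = -1.
d is a non-residue mod p, hence 4567 remains inert in O_K.

remains prime (inert)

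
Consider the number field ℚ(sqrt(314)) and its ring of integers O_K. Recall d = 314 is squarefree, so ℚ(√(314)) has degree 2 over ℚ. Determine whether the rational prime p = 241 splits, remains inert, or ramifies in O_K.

241 remains inert

d = 314 ≡ 2 (mod 4), so O_K = ℤ[√314] and disc(K) = 4d = 1256.
disc(K) = 1256 is not divisible by 241; 241 is unramified.
Compute (314/241) via Euler: 73^((241-1)/2) mod 241 = 240, so (314/241) = -1.
(314/241) = -1, so 241 is inert.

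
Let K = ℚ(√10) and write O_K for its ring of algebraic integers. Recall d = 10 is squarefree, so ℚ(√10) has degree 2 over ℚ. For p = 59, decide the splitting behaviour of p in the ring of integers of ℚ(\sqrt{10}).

inert

Since 10 ≢ 1 mod 4, the ring of integers is ℤ[√10] with discriminant 4·10 = 40.
59 ∤ 40, so 59 is unramified.
Euler's criterion: 10^29 mod 59 = 58. Thus (10|59) = -1.
d is a non-residue mod p, hence 59 remains inert in O_K.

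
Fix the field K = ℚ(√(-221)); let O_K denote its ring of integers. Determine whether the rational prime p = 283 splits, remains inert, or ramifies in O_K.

splits completely

-221 mod 4 = 3, hence disc K = 4·(-221) = -884 and O_K = ℤ[√-221].
283 ∤ -884, so 283 is unramified.
Euler's criterion: (-221)^141 mod 283 = 1. Thus (-221|283) = 1.
Legendre symbol 1 ⇒ 283 is split.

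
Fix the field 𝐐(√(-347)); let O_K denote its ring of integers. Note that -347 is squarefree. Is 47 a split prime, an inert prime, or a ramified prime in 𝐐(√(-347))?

47 remains inert

Since -347 ≡ 1 mod 4, the ring of integers is ℤ[(1+√-347)/2] with discriminant -347.
disc(K) = -347 is not divisible by 47; 47 is unramified.
(-347/47) = 29^23 mod 47 = 46, giving Legendre symbol -1.
Legendre symbol -1 ⇒ 47 is inert.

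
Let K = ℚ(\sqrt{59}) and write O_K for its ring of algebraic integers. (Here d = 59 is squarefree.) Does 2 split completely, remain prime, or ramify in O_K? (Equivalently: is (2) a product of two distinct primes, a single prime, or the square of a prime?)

p ramifies

59 mod 4 = 3, hence disc K = 4·59 = 236 and O_K = ℤ[√59].
2 divides disc(K) = 236, so 2 ramifies.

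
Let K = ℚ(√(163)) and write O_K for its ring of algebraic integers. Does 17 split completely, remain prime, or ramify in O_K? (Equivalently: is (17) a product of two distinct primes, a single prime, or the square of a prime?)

17 remains inert

163 mod 4 = 3, hence disc K = 4·163 = 652 and O_K = ℤ[√163].
Since gcd(17, 652) = 1 the prime 17 does not ramify.
(163/17) = 10^8 mod 17 = 16, giving Legendre symbol -1.
(163/17) = -1, so 17 is inert.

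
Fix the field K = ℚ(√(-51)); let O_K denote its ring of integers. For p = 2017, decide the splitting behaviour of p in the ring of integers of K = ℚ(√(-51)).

d = -51 ≡ 1 (mod 4), so O_K = ℤ[(1+√-51)/2] and disc(K) = d = -51.
Since gcd(2017, -51) = 1 the prime 2017 does not ramify.
Compute (-51/2017) via Euler: 1966^((2017-1)/2) mod 2017 = 2016, so (-51/2017) = -1.
(-51/2017) = -1, so 2017 is inert.

remains prime (inert)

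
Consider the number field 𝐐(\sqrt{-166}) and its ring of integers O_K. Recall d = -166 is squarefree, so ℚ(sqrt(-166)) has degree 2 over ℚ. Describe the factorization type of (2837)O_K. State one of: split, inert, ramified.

Since -166 ≢ 1 mod 4, the ring of integers is ℤ[√-166] with discriminant 4·(-166) = -664.
disc(K) = -664 is not divisible by 2837; 2837 is unramified.
Compute (-166/2837) via Euler: 2671^((2837-1)/2) mod 2837 = 1, so (-166/2837) = 1.
(-166/2837) = 1, so 2837 splits.

split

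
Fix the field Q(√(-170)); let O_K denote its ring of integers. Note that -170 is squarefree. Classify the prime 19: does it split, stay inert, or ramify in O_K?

split

d = -170 ≡ 2 (mod 4), so O_K = ℤ[√-170] and disc(K) = 4d = -680.
19 ∤ -680, so 19 is unramified.
Compute (-170/19) via Euler: 1^((19-1)/2) mod 19 = 1, so (-170/19) = 1.
(-170/19) = 1, so 19 splits.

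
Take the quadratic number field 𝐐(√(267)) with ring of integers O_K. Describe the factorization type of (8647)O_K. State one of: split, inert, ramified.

d = 267 ≡ 3 (mod 4), so O_K = ℤ[√267] and disc(K) = 4d = 1068.
disc(K) = 1068 is not divisible by 8647; 8647 is unramified.
Euler's criterion: 267^4323 mod 8647 = 1. Thus (267|8647) = 1.
d is a quadratic residue mod p, hence 8647 splits in O_K.

split — (8647) = 𝔭₁𝔭₂ with 𝔭₁ ≠ 𝔭₂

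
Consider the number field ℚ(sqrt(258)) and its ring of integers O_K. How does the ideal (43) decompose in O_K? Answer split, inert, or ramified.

43 is ramified

Since 258 ≢ 1 mod 4, the ring of integers is ℤ[√258] with discriminant 4·258 = 1032.
43 divides disc(K) = 1032, so 43 ramifies.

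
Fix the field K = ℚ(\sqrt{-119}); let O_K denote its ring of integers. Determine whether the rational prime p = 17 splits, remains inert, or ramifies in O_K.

ramified

-119 mod 4 = 1, hence disc K = -119 and O_K = ℤ[(1+√-119)/2].
17 divides disc(K) = -119, so 17 ramifies.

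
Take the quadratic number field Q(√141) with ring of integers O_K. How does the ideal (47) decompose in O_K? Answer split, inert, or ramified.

ramifies in O_K

141 mod 4 = 1, hence disc K = 141 and O_K = ℤ[(1+√141)/2].
Ramification test: 47 | 141. The prime 47 ramifies in K.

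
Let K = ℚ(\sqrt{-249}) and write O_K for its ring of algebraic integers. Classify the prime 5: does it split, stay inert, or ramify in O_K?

d = -249 ≡ 3 (mod 4), so O_K = ℤ[√-249] and disc(K) = 4d = -996.
5 ∤ -996, so 5 is unramified.
(-249/5) = 1^2 mod 5 = 1, giving Legendre symbol 1.
Legendre symbol 1 ⇒ 5 is split.

p splits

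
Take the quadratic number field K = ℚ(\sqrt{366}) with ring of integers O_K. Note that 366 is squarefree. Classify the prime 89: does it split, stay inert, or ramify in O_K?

p splits

d = 366 ≡ 2 (mod 4), so O_K = ℤ[√366] and disc(K) = 4d = 1464.
Since gcd(89, 1464) = 1 the prime 89 does not ramify.
Legendre symbol by Euler's criterion: (366/89) ≡ 366^44 ≡ 1 (mod 89), i.e. (366/89) = 1.
(366/89) = 1, so 89 splits.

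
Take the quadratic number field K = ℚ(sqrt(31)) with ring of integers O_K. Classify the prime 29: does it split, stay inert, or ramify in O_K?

inert

d = 31 ≡ 3 (mod 4), so O_K = ℤ[√31] and disc(K) = 4d = 124.
29 ∤ 124, so 29 is unramified.
Euler's criterion: 31^14 mod 29 = 28. Thus (31|29) = -1.
Legendre symbol -1 ⇒ 29 is inert.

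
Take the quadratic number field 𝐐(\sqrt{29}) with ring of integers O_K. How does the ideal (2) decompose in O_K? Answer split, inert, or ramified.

29 mod 4 = 1, hence disc K = 29 and O_K = ℤ[(1+√29)/2].
2 ∤ 29, so 2 is unramified.
d ≡ 5 (mod 8); the supplementary law gives 2 inert.

2 remains inert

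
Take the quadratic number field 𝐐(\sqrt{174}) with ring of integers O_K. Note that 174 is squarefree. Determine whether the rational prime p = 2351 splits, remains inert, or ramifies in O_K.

inert — (2351) stays prime in O_K

174 mod 4 = 2, hence disc K = 4·174 = 696 and O_K = ℤ[√174].
Since gcd(2351, 696) = 1 the prime 2351 does not ramify.
Euler's criterion: 174^1175 mod 2351 = 2350. Thus (174|2351) = -1.
(174/2351) = -1, so 2351 is inert.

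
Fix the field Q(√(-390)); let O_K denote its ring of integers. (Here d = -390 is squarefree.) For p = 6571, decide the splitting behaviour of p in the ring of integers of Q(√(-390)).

p splits

Since -390 ≢ 1 mod 4, the ring of integers is ℤ[√-390] with discriminant 4·(-390) = -1560.
disc(K) = -1560 is not divisible by 6571; 6571 is unramified.
Legendre symbol by Euler's criterion: (-390/6571) ≡ (-390)^3285 ≡ 1 (mod 6571), i.e. (-390/6571) = 1.
d is a quadratic residue mod p, hence 6571 splits in O_K.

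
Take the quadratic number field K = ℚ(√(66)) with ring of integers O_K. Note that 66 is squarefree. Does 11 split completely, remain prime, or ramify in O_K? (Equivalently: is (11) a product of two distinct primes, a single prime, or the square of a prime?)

ramified — (11) = 𝔭²

66 mod 4 = 2, hence disc K = 4·66 = 264 and O_K = ℤ[√66].
disc(K) = 264 = 11·24, so p = 11 is ramified.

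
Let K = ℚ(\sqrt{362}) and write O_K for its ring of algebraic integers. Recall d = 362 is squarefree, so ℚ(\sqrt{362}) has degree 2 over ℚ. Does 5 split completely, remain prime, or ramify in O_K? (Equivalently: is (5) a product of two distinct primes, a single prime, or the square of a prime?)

p is inert

362 mod 4 = 2, hence disc K = 4·362 = 1448 and O_K = ℤ[√362].
5 ∤ 1448, so 5 is unramified.
Compute (362/5) via Euler: 2^((5-1)/2) mod 5 = 4, so (362/5) = -1.
Legendre symbol -1 ⇒ 5 is inert.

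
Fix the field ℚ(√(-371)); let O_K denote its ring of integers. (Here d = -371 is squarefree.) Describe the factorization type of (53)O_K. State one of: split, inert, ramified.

Since -371 ≡ 1 mod 4, the ring of integers is ℤ[(1+√-371)/2] with discriminant -371.
disc(K) = -371 = 53·(-7), so p = 53 is ramified.

53 is ramified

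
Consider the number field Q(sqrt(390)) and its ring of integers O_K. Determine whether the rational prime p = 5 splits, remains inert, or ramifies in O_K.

ramified — (5) = 𝔭²

Since 390 ≢ 1 mod 4, the ring of integers is ℤ[√390] with discriminant 4·390 = 1560.
Ramification test: 5 | 1560. The prime 5 ramifies in K.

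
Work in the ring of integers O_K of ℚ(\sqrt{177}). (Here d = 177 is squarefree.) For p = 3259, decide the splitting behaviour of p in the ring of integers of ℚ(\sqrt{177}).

d = 177 ≡ 1 (mod 4), so O_K = ℤ[(1+√177)/2] and disc(K) = d = 177.
3259 ∤ 177, so 3259 is unramified.
Legendre symbol by Euler's criterion: (177/3259) ≡ 177^1629 ≡ 3258 (mod 3259), i.e. (177/3259) = -1.
(177/3259) = -1, so 3259 is inert.

inert — (3259) stays prime in O_K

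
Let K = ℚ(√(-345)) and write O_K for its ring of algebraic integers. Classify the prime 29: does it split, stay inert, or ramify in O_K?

d = -345 ≡ 3 (mod 4), so O_K = ℤ[√-345] and disc(K) = 4d = -1380.
29 ∤ -1380, so 29 is unramified.
Compute (-345/29) via Euler: 3^((29-1)/2) mod 29 = 28, so (-345/29) = -1.
d is a non-residue mod p, hence 29 remains inert in O_K.

remains prime (inert)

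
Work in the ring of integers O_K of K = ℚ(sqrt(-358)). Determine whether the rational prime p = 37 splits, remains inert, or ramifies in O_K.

d = -358 ≡ 2 (mod 4), so O_K = ℤ[√-358] and disc(K) = 4d = -1432.
37 ∤ -1432, so 37 is unramified.
Compute (-358/37) via Euler: 12^((37-1)/2) mod 37 = 1, so (-358/37) = 1.
(-358/37) = 1, so 37 splits.

split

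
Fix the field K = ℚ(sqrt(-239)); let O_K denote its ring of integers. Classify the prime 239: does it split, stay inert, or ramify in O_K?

239 is ramified

Since -239 ≡ 1 mod 4, the ring of integers is ℤ[(1+√-239)/2] with discriminant -239.
Ramification test: 239 | -239. The prime 239 ramifies in K.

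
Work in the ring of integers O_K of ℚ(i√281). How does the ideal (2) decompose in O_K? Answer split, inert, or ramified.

ramified — (2) = 𝔭²

-281 mod 4 = 3, hence disc K = 4·(-281) = -1124 and O_K = ℤ[√-281].
disc(K) = -1124 = 2·(-562), so p = 2 is ramified.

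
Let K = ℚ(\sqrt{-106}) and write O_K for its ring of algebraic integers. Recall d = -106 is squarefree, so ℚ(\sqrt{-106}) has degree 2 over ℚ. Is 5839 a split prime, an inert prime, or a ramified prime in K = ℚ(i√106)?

Since -106 ≢ 1 mod 4, the ring of integers is ℤ[√-106] with discriminant 4·(-106) = -424.
Since gcd(5839, -424) = 1 the prime 5839 does not ramify.
(-106/5839) = 5733^2919 mod 5839 = 5838, giving Legendre symbol -1.
(-106/5839) = -1, so 5839 is inert.

p is inert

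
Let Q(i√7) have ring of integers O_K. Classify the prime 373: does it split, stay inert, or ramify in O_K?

Since -7 ≡ 1 mod 4, the ring of integers is ℤ[(1+√-7)/2] with discriminant -7.
373 ∤ -7, so 373 is unramified.
Euler's criterion: (-7)^186 mod 373 = 1. Thus (-7|373) = 1.
(-7/373) = 1, so 373 splits.

split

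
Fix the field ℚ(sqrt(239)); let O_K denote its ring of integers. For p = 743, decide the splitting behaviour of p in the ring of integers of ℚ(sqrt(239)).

239 mod 4 = 3, hence disc K = 4·239 = 956 and O_K = ℤ[√239].
Since gcd(743, 956) = 1 the prime 743 does not ramify.
(239/743) = 239^371 mod 743 = 1, giving Legendre symbol 1.
Legendre symbol 1 ⇒ 743 is split.

splits completely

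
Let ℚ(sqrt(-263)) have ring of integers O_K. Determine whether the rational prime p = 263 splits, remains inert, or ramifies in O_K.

263 is ramified

-263 mod 4 = 1, hence disc K = -263 and O_K = ℤ[(1+√-263)/2].
Ramification test: 263 | -263. The prime 263 ramifies in K.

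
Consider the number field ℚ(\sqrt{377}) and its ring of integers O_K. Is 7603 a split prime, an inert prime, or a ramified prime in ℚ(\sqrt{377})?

377 mod 4 = 1, hence disc K = 377 and O_K = ℤ[(1+√377)/2].
disc(K) = 377 is not divisible by 7603; 7603 is unramified.
Euler's criterion: 377^3801 mod 7603 = 7602. Thus (377|7603) = -1.
Legendre symbol -1 ⇒ 7603 is inert.

7603 remains inert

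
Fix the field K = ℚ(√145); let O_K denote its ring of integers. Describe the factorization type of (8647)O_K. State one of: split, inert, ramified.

remains prime (inert)

145 mod 4 = 1, hence disc K = 145 and O_K = ℤ[(1+√145)/2].
8647 ∤ 145, so 8647 is unramified.
Compute (145/8647) via Euler: 145^((8647-1)/2) mod 8647 = 8646, so (145/8647) = -1.
Legendre symbol -1 ⇒ 8647 is inert.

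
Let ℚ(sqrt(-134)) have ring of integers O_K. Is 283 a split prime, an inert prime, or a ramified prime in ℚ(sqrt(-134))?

inert

-134 mod 4 = 2, hence disc K = 4·(-134) = -536 and O_K = ℤ[√-134].
Since gcd(283, -536) = 1 the prime 283 does not ramify.
Euler's criterion: (-134)^141 mod 283 = 282. Thus (-134|283) = -1.
(-134/283) = -1, so 283 is inert.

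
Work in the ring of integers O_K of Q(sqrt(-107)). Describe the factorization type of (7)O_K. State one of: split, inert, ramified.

d = -107 ≡ 1 (mod 4), so O_K = ℤ[(1+√-107)/2] and disc(K) = d = -107.
Since gcd(7, -107) = 1 the prime 7 does not ramify.
(-107/7) = 5^3 mod 7 = 6, giving Legendre symbol -1.
Legendre symbol -1 ⇒ 7 is inert.

inert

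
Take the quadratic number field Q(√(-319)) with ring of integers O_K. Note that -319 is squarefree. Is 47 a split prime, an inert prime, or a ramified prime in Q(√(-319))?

p is inert

d = -319 ≡ 1 (mod 4), so O_K = ℤ[(1+√-319)/2] and disc(K) = d = -319.
disc(K) = -319 is not divisible by 47; 47 is unramified.
Euler's criterion: (-319)^23 mod 47 = 46. Thus (-319|47) = -1.
(-319/47) = -1, so 47 is inert.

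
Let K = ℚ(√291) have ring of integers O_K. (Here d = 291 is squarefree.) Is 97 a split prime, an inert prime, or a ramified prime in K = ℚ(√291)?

Since 291 ≢ 1 mod 4, the ring of integers is ℤ[√291] with discriminant 4·291 = 1164.
Ramification test: 97 | 1164. The prime 97 ramifies in K.

ramified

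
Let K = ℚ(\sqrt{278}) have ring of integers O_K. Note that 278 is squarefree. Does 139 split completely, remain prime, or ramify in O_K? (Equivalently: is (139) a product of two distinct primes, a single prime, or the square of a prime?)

ramifies in O_K

278 mod 4 = 2, hence disc K = 4·278 = 1112 and O_K = ℤ[√278].
disc(K) = 1112 = 139·8, so p = 139 is ramified.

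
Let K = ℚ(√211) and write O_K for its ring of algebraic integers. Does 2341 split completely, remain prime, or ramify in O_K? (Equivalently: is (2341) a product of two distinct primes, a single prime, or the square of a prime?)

p splits

211 mod 4 = 3, hence disc K = 4·211 = 844 and O_K = ℤ[√211].
disc(K) = 844 is not divisible by 2341; 2341 is unramified.
Euler's criterion: 211^1170 mod 2341 = 1. Thus (211|2341) = 1.
(211/2341) = 1, so 2341 splits.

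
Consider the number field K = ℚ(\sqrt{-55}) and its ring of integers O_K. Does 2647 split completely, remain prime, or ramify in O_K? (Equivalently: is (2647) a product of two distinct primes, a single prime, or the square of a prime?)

-55 mod 4 = 1, hence disc K = -55 and O_K = ℤ[(1+√-55)/2].
2647 ∤ -55, so 2647 is unramified.
Euler's criterion: (-55)^1323 mod 2647 = 1. Thus (-55|2647) = 1.
(-55/2647) = 1, so 2647 splits.

split — (2647) = 𝔭₁𝔭₂ with 𝔭₁ ≠ 𝔭₂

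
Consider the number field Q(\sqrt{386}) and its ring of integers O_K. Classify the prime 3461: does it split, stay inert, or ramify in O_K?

p splits

Since 386 ≢ 1 mod 4, the ring of integers is ℤ[√386] with discriminant 4·386 = 1544.
Since gcd(3461, 1544) = 1 the prime 3461 does not ramify.
Euler's criterion: 386^1730 mod 3461 = 1. Thus (386|3461) = 1.
d is a quadratic residue mod p, hence 3461 splits in O_K.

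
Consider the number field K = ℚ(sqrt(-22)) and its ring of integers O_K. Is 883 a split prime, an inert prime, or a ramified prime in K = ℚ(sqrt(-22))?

Since -22 ≢ 1 mod 4, the ring of integers is ℤ[√-22] with discriminant 4·(-22) = -88.
Since gcd(883, -88) = 1 the prime 883 does not ramify.
Compute (-22/883) via Euler: 861^((883-1)/2) mod 883 = 882, so (-22/883) = -1.
d is a non-residue mod p, hence 883 remains inert in O_K.

inert — (883) stays prime in O_K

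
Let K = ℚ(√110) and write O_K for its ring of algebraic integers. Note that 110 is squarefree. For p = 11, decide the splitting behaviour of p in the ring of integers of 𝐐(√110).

d = 110 ≡ 2 (mod 4), so O_K = ℤ[√110] and disc(K) = 4d = 440.
11 divides disc(K) = 440, so 11 ramifies.

ramified — (11) = 𝔭²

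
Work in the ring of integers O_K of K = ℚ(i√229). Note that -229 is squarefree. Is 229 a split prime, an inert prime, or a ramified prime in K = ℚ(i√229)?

ramified

d = -229 ≡ 3 (mod 4), so O_K = ℤ[√-229] and disc(K) = 4d = -916.
disc(K) = -916 = 229·(-4), so p = 229 is ramified.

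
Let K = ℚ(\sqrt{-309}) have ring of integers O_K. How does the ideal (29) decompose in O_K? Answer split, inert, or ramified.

inert

-309 mod 4 = 3, hence disc K = 4·(-309) = -1236 and O_K = ℤ[√-309].
29 ∤ -1236, so 29 is unramified.
Euler's criterion: (-309)^14 mod 29 = 28. Thus (-309|29) = -1.
Legendre symbol -1 ⇒ 29 is inert.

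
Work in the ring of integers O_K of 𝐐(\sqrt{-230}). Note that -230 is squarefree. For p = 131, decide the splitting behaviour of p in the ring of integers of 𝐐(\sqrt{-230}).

inert

-230 mod 4 = 2, hence disc K = 4·(-230) = -920 and O_K = ℤ[√-230].
131 ∤ -920, so 131 is unramified.
Euler's criterion: (-230)^65 mod 131 = 130. Thus (-230|131) = -1.
d is a non-residue mod p, hence 131 remains inert in O_K.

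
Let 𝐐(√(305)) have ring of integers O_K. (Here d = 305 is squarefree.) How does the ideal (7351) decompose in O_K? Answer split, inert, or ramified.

Since 305 ≡ 1 mod 4, the ring of integers is ℤ[(1+√305)/2] with discriminant 305.
Since gcd(7351, 305) = 1 the prime 7351 does not ramify.
(305/7351) = 305^3675 mod 7351 = 7350, giving Legendre symbol -1.
(305/7351) = -1, so 7351 is inert.

remains prime (inert)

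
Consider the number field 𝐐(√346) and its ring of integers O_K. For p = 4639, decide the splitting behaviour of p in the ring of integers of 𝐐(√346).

inert

d = 346 ≡ 2 (mod 4), so O_K = ℤ[√346] and disc(K) = 4d = 1384.
disc(K) = 1384 is not divisible by 4639; 4639 is unramified.
Legendre symbol by Euler's criterion: (346/4639) ≡ 346^2319 ≡ 4638 (mod 4639), i.e. (346/4639) = -1.
Legendre symbol -1 ⇒ 4639 is inert.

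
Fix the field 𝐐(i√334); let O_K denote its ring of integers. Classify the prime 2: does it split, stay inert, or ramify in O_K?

ramifies in O_K

-334 mod 4 = 2, hence disc K = 4·(-334) = -1336 and O_K = ℤ[√-334].
Ramification test: 2 | -1336. The prime 2 ramifies in K.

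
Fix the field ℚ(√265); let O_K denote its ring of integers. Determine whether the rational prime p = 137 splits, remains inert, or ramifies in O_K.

d = 265 ≡ 1 (mod 4), so O_K = ℤ[(1+√265)/2] and disc(K) = d = 265.
Since gcd(137, 265) = 1 the prime 137 does not ramify.
Compute (265/137) via Euler: 128^((137-1)/2) mod 137 = 1, so (265/137) = 1.
(265/137) = 1, so 137 splits.

splits completely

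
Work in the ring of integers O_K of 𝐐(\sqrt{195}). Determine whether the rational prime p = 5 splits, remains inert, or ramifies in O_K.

Since 195 ≢ 1 mod 4, the ring of integers is ℤ[√195] with discriminant 4·195 = 780.
disc(K) = 780 = 5·156, so p = 5 is ramified.

ramified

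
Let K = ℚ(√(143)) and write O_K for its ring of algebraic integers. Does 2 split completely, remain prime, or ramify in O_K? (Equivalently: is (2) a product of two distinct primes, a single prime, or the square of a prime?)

143 mod 4 = 3, hence disc K = 4·143 = 572 and O_K = ℤ[√143].
Ramification test: 2 | 572. The prime 2 ramifies in K.

ramified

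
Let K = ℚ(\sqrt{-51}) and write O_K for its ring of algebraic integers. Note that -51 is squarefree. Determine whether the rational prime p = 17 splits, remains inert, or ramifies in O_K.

ramifies in O_K

-51 mod 4 = 1, hence disc K = -51 and O_K = ℤ[(1+√-51)/2].
17 divides disc(K) = -51, so 17 ramifies.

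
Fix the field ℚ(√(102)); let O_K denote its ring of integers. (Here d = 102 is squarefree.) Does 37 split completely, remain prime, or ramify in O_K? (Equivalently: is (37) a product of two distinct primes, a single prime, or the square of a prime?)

split

Since 102 ≢ 1 mod 4, the ring of integers is ℤ[√102] with discriminant 4·102 = 408.
Since gcd(37, 408) = 1 the prime 37 does not ramify.
(102/37) = 28^18 mod 37 = 1, giving Legendre symbol 1.
Legendre symbol 1 ⇒ 37 is split.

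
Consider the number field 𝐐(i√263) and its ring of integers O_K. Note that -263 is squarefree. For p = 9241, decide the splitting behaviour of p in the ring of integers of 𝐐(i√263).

p splits

d = -263 ≡ 1 (mod 4), so O_K = ℤ[(1+√-263)/2] and disc(K) = d = -263.
disc(K) = -263 is not divisible by 9241; 9241 is unramified.
Legendre symbol by Euler's criterion: (-263/9241) ≡ (-263)^4620 ≡ 1 (mod 9241), i.e. (-263/9241) = 1.
Legendre symbol 1 ⇒ 9241 is split.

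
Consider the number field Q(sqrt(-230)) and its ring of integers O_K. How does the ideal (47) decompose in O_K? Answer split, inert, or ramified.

inert

Since -230 ≢ 1 mod 4, the ring of integers is ℤ[√-230] with discriminant 4·(-230) = -920.
Since gcd(47, -920) = 1 the prime 47 does not ramify.
Legendre symbol by Euler's criterion: (-230/47) ≡ (-230)^23 ≡ 46 (mod 47), i.e. (-230/47) = -1.
d is a non-residue mod p, hence 47 remains inert in O_K.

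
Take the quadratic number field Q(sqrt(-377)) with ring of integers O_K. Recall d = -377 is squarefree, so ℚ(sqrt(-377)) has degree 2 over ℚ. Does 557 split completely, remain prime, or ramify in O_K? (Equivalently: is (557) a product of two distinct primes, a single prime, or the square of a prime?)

Since -377 ≢ 1 mod 4, the ring of integers is ℤ[√-377] with discriminant 4·(-377) = -1508.
Since gcd(557, -1508) = 1 the prime 557 does not ramify.
(-377/557) = 180^278 mod 557 = 556, giving Legendre symbol -1.
d is a non-residue mod p, hence 557 remains inert in O_K.

inert — (557) stays prime in O_K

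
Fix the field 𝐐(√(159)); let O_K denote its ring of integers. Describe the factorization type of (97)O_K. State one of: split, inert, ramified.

Since 159 ≢ 1 mod 4, the ring of integers is ℤ[√159] with discriminant 4·159 = 636.
Since gcd(97, 636) = 1 the prime 97 does not ramify.
Legendre symbol by Euler's criterion: (159/97) ≡ 159^48 ≡ 1 (mod 97), i.e. (159/97) = 1.
d is a quadratic residue mod p, hence 97 splits in O_K.

97 splits in O_K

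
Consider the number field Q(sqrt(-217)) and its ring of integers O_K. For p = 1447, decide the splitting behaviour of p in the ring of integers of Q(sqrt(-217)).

1447 remains inert

d = -217 ≡ 3 (mod 4), so O_K = ℤ[√-217] and disc(K) = 4d = -868.
disc(K) = -868 is not divisible by 1447; 1447 is unramified.
Compute (-217/1447) via Euler: 1230^((1447-1)/2) mod 1447 = 1446, so (-217/1447) = -1.
d is a non-residue mod p, hence 1447 remains inert in O_K.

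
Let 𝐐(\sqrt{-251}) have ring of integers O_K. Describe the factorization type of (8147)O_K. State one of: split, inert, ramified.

p splits

-251 mod 4 = 1, hence disc K = -251 and O_K = ℤ[(1+√-251)/2].
8147 ∤ -251, so 8147 is unramified.
Euler's criterion: (-251)^4073 mod 8147 = 1. Thus (-251|8147) = 1.
Legendre symbol 1 ⇒ 8147 is split.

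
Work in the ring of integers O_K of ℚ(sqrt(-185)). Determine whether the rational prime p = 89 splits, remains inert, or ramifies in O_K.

d = -185 ≡ 3 (mod 4), so O_K = ℤ[√-185] and disc(K) = 4d = -740.
89 ∤ -740, so 89 is unramified.
Legendre symbol by Euler's criterion: (-185/89) ≡ (-185)^44 ≡ 88 (mod 89), i.e. (-185/89) = -1.
d is a non-residue mod p, hence 89 remains inert in O_K.

remains prime (inert)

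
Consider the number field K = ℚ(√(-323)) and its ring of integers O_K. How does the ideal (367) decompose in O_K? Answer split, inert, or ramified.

Since -323 ≡ 1 mod 4, the ring of integers is ℤ[(1+√-323)/2] with discriminant -323.
367 ∤ -323, so 367 is unramified.
Euler's criterion: (-323)^183 mod 367 = 366. Thus (-323|367) = -1.
(-323/367) = -1, so 367 is inert.

367 remains inert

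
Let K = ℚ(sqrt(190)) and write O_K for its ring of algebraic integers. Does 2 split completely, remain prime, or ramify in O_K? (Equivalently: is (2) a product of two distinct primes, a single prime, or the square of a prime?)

ramified

d = 190 ≡ 2 (mod 4), so O_K = ℤ[√190] and disc(K) = 4d = 760.
Ramification test: 2 | 760. The prime 2 ramifies in K.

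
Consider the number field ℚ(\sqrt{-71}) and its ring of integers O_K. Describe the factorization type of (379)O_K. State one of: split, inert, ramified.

-71 mod 4 = 1, hence disc K = -71 and O_K = ℤ[(1+√-71)/2].
379 ∤ -71, so 379 is unramified.
(-71/379) = 308^189 mod 379 = 1, giving Legendre symbol 1.
d is a quadratic residue mod p, hence 379 splits in O_K.

379 splits in O_K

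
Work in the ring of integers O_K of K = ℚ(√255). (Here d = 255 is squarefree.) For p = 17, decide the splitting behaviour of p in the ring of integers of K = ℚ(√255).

ramified — (17) = 𝔭²

255 mod 4 = 3, hence disc K = 4·255 = 1020 and O_K = ℤ[√255].
disc(K) = 1020 = 17·60, so p = 17 is ramified.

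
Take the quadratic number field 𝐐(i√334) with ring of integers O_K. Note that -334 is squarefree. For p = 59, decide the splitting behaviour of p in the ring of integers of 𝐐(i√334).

d = -334 ≡ 2 (mod 4), so O_K = ℤ[√-334] and disc(K) = 4d = -1336.
59 ∤ -1336, so 59 is unramified.
Compute (-334/59) via Euler: 20^((59-1)/2) mod 59 = 1, so (-334/59) = 1.
d is a quadratic residue mod p, hence 59 splits in O_K.

splits completely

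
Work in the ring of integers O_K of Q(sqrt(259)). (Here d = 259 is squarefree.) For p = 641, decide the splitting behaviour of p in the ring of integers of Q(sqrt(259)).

259 mod 4 = 3, hence disc K = 4·259 = 1036 and O_K = ℤ[√259].
disc(K) = 1036 is not divisible by 641; 641 is unramified.
Compute (259/641) via Euler: 259^((641-1)/2) mod 641 = 1, so (259/641) = 1.
(259/641) = 1, so 641 splits.

split — (641) = 𝔭₁𝔭₂ with 𝔭₁ ≠ 𝔭₂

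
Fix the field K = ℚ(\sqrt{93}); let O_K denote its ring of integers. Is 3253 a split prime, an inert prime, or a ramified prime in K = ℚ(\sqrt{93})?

Since 93 ≡ 1 mod 4, the ring of integers is ℤ[(1+√93)/2] with discriminant 93.
3253 ∤ 93, so 3253 is unramified.
(93/3253) = 93^1626 mod 3253 = 3252, giving Legendre symbol -1.
d is a non-residue mod p, hence 3253 remains inert in O_K.

remains prime (inert)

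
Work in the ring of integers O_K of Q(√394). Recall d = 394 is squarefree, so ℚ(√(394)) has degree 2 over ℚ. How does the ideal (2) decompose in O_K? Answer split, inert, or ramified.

394 mod 4 = 2, hence disc K = 4·394 = 1576 and O_K = ℤ[√394].
disc(K) = 1576 = 2·788, so p = 2 is ramified.

ramified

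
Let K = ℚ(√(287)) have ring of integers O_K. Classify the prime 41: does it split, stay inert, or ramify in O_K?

ramified — (41) = 𝔭²

287 mod 4 = 3, hence disc K = 4·287 = 1148 and O_K = ℤ[√287].
disc(K) = 1148 = 41·28, so p = 41 is ramified.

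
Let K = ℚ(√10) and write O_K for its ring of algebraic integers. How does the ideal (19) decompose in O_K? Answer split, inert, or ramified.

remains prime (inert)

10 mod 4 = 2, hence disc K = 4·10 = 40 and O_K = ℤ[√10].
19 ∤ 40, so 19 is unramified.
Euler's criterion: 10^9 mod 19 = 18. Thus (10|19) = -1.
Legendre symbol -1 ⇒ 19 is inert.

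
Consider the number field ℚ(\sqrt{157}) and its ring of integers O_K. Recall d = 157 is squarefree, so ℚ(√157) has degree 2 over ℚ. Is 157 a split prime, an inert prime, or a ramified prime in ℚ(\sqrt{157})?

157 is ramified

157 mod 4 = 1, hence disc K = 157 and O_K = ℤ[(1+√157)/2].
157 divides disc(K) = 157, so 157 ramifies.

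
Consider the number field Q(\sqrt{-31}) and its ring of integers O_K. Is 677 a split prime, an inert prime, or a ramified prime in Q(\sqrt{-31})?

inert

d = -31 ≡ 1 (mod 4), so O_K = ℤ[(1+√-31)/2] and disc(K) = d = -31.
disc(K) = -31 is not divisible by 677; 677 is unramified.
Legendre symbol by Euler's criterion: (-31/677) ≡ (-31)^338 ≡ 676 (mod 677), i.e. (-31/677) = -1.
(-31/677) = -1, so 677 is inert.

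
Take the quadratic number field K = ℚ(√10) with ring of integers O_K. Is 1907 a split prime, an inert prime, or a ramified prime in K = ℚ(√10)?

Since 10 ≢ 1 mod 4, the ring of integers is ℤ[√10] with discriminant 4·10 = 40.
disc(K) = 40 is not divisible by 1907; 1907 is unramified.
Compute (10/1907) via Euler: 10^((1907-1)/2) mod 1907 = 1, so (10/1907) = 1.
(10/1907) = 1, so 1907 splits.

split — (1907) = 𝔭₁𝔭₂ with 𝔭₁ ≠ 𝔭₂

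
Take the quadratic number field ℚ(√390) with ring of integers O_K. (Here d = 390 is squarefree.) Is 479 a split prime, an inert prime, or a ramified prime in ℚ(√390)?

390 mod 4 = 2, hence disc K = 4·390 = 1560 and O_K = ℤ[√390].
Since gcd(479, 1560) = 1 the prime 479 does not ramify.
Compute (390/479) via Euler: 390^((479-1)/2) mod 479 = 478, so (390/479) = -1.
Legendre symbol -1 ⇒ 479 is inert.

inert — (479) stays prime in O_K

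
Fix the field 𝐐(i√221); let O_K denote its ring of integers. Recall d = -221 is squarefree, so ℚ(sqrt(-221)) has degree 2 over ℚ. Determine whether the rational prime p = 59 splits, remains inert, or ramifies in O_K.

splits completely

Since -221 ≢ 1 mod 4, the ring of integers is ℤ[√-221] with discriminant 4·(-221) = -884.
Since gcd(59, -884) = 1 the prime 59 does not ramify.
Euler's criterion: (-221)^29 mod 59 = 1. Thus (-221|59) = 1.
Legendre symbol 1 ⇒ 59 is split.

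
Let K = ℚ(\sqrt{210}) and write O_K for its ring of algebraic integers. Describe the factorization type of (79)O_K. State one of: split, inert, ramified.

210 mod 4 = 2, hence disc K = 4·210 = 840 and O_K = ℤ[√210].
Since gcd(79, 840) = 1 the prime 79 does not ramify.
(210/79) = 52^39 mod 79 = 1, giving Legendre symbol 1.
Legendre symbol 1 ⇒ 79 is split.

split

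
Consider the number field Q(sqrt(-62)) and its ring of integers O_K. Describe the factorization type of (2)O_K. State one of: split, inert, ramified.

d = -62 ≡ 2 (mod 4), so O_K = ℤ[√-62] and disc(K) = 4d = -248.
disc(K) = -248 = 2·(-124), so p = 2 is ramified.

ramifies in O_K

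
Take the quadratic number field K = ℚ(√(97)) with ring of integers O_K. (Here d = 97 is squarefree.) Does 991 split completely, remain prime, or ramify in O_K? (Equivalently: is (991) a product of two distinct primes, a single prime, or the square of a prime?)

97 mod 4 = 1, hence disc K = 97 and O_K = ℤ[(1+√97)/2].
991 ∤ 97, so 991 is unramified.
Euler's criterion: 97^495 mod 991 = 990. Thus (97|991) = -1.
d is a non-residue mod p, hence 991 remains inert in O_K.

inert — (991) stays prime in O_K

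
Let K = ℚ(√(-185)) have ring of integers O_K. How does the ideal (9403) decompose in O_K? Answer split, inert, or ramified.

d = -185 ≡ 3 (mod 4), so O_K = ℤ[√-185] and disc(K) = 4d = -740.
9403 ∤ -740, so 9403 is unramified.
(-185/9403) = 9218^4701 mod 9403 = 9402, giving Legendre symbol -1.
d is a non-residue mod p, hence 9403 remains inert in O_K.

inert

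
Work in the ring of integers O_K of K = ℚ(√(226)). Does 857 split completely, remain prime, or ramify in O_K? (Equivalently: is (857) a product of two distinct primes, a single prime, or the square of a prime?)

inert

d = 226 ≡ 2 (mod 4), so O_K = ℤ[√226] and disc(K) = 4d = 904.
Since gcd(857, 904) = 1 the prime 857 does not ramify.
Compute (226/857) via Euler: 226^((857-1)/2) mod 857 = 856, so (226/857) = -1.
Legendre symbol -1 ⇒ 857 is inert.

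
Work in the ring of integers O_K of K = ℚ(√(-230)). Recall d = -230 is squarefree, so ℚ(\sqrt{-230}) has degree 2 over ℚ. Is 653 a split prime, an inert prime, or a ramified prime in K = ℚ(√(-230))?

p splits

-230 mod 4 = 2, hence disc K = 4·(-230) = -920 and O_K = ℤ[√-230].
653 ∤ -920, so 653 is unramified.
(-230/653) = 423^326 mod 653 = 1, giving Legendre symbol 1.
(-230/653) = 1, so 653 splits.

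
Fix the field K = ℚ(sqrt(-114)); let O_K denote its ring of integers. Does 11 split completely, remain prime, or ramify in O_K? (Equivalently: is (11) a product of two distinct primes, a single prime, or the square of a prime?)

Since -114 ≢ 1 mod 4, the ring of integers is ℤ[√-114] with discriminant 4·(-114) = -456.
Since gcd(11, -456) = 1 the prime 11 does not ramify.
Euler's criterion: (-114)^5 mod 11 = 10. Thus (-114|11) = -1.
(-114/11) = -1, so 11 is inert.

inert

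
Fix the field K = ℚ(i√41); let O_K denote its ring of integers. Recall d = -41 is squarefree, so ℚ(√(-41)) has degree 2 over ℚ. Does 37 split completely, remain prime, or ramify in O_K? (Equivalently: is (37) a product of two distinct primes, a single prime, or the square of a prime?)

-41 mod 4 = 3, hence disc K = 4·(-41) = -164 and O_K = ℤ[√-41].
37 ∤ -164, so 37 is unramified.
(-41/37) = 33^18 mod 37 = 1, giving Legendre symbol 1.
(-41/37) = 1, so 37 splits.

split — (37) = 𝔭₁𝔭₂ with 𝔭₁ ≠ 𝔭₂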